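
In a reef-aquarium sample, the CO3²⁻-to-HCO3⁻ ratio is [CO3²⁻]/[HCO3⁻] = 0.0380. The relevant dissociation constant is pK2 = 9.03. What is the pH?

From K2 = [H⁺][CO3²⁻]/[HCO3⁻]:  pH = pK2 + log₁₀([CO3²⁻]/[HCO3⁻])
log₁₀(0.0380) = -1.420
pH = 9.03 + (-1.420) = 7.61

pH = 7.61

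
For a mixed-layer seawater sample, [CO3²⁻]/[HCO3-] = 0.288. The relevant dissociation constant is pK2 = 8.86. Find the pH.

From K2 = [H⁺][CO3²⁻]/[HCO3-]:  pH = pK2 + log₁₀([CO3²⁻]/[HCO3-])
log₁₀(0.288) = -0.541
pH = 8.86 + (-0.541) = 8.32

pH = 8.32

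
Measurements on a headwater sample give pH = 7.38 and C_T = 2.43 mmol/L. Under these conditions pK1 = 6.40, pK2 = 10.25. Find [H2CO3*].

[CO2*] = 0.230 mmol/L

α₀ = 1 / (1 + K1/[H⁺] + K1K2/[H⁺]²) = 1 / (1 + 10^+0.98 + 10^-1.89)
   = 1 / (1 + 9.5499 + 0.012882) = 1/10.563 = 0.09467
[CO2*] = α₀ × DIC = 0.09467 × 2.43 = 0.230 mmol/L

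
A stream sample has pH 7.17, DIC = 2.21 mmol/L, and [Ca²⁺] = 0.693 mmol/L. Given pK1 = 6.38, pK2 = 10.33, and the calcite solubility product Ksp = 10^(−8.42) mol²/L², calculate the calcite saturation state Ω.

α₂ = 1 / (1 + [H⁺]/K2 + [H⁺]²/(K1K2)) = 1 / (1 + 10^+3.16 + 10^+2.37)
   = 1 / (1 + 1445.4 + 234.42) = 1/1680.9 = 0.0005949
[CO3²⁻] = α₂ × DIC = 0.0005949 × 2.21 = 0.001315 mmol/L = 1.315 μmol/L
Ksp = 10^(−8.42) = 3.802×10^-9
Ω = [Ca²⁺][CO3²⁻]/Ksp = (0.693×10^-3)(1.315×10^-6) / 3.802×10^-9 = 0.240

Ω = 0.240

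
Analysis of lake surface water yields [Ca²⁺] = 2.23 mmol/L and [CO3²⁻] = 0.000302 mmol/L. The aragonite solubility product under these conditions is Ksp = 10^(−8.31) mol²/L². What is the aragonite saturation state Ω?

Ksp = 10^(−8.31) = 4.898×10^-9
Ω = [Ca²⁺][CO3²⁻]/Ksp = (2.23×10^-3)(0.000302×10^-3) / 4.898×10^-9 = 0.138

Ω = 0.138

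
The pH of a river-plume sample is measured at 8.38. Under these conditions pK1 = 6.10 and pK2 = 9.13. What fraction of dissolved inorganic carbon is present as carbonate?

α₂ = 0.150

α₂ = 1 / (1 + [H⁺]/K2 + [H⁺]²/(K1K2)) = 1 / (1 + 10^+0.75 + 10^-1.53)
   = 1 / (1 + 5.6234 + 0.029512) = 1/6.6529 = 0.1503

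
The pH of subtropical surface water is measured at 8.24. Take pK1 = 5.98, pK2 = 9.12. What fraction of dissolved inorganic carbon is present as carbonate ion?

α₂ = 1 / (1 + [H⁺]/K2 + [H⁺]²/(K1K2)) = 1 / (1 + 10^+0.88 + 10^-1.38)
   = 1 / (1 + 7.5858 + 0.041687) = 1/8.6275 = 0.1159

α₂ = 0.116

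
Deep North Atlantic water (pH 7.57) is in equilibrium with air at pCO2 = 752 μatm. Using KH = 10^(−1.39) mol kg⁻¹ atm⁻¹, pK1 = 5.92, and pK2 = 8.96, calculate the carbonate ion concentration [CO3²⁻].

[CO3²⁻] = 0.0557 mmol/kg

[CO2*] = KH · pCO2 = 10^(−1.39) × 752×10^-6 = 3.063×10^-5 mol/kg
α₀ = 1/(1 + K1/[H⁺] + K1K2/[H⁺]²) = 1/(1 + 10^+1.65 + 10^+0.26) = 0.02106
DIC = [CO2*]/α₀ = 3.063×10^-5 / 0.02106 = 1.455 mmol/kg
[CO3²⁻] = α₂·DIC; α₂ = 0.03832, so [CO3²⁻] = 0.03832 × 1.455 = 0.0557 mmol/kg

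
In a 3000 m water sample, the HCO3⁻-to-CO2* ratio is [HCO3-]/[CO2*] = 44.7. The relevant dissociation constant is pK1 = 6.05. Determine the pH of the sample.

pH = 7.70

From K1 = [H⁺][HCO3-]/[CO2*]:  pH = pK1 + log₁₀([HCO3-]/[CO2*])
log₁₀(44.7) = +1.650
pH = 6.05 + (+1.650) = 7.70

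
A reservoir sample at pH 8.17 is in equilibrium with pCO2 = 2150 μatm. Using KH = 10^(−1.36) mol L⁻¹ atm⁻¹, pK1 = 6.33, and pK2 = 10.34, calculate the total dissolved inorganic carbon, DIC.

DIC = 6.63 mmol/L

[CO2*] = KH · pCO2 = 10^(−1.36) × 2150×10^-6 = 9.385×10^-5 mol/L
α₀ = 1/(1 + K1/[H⁺] + K1K2/[H⁺]²) = 1/(1 + 10^+1.84 + 10^-0.33) = 0.01415
DIC = [CO2*]/α₀ = 9.385×10^-5 / 0.01415 = 6.63 mmol/L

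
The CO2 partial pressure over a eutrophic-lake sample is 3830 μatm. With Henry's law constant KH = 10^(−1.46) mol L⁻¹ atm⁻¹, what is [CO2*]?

KH = 10^(−1.46) = 3.467×10^-2 mol L⁻¹ atm⁻¹
[CO2*] = KH · pCO2 = 3.467×10^-2 × 3830×10^-6 atm = 1.33×10^-4 mol/L

[CO2*] = 133 μmol/L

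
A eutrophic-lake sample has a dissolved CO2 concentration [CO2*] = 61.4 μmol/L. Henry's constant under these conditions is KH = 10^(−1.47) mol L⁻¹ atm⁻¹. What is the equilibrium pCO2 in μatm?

pCO2 = 1810 μatm

KH = 10^(−1.47) = 3.388×10^-2 mol L⁻¹ atm⁻¹
pCO2 = [CO2*]/KH = 61.4×10^-6 / 3.388×10^-2 = 1.81×10^-3 atm = 1810 μatm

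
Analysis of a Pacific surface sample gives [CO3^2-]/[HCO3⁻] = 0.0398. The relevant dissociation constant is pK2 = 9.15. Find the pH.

pH = 7.75

From K2 = [H⁺][CO3^2-]/[HCO3⁻]:  pH = pK2 + log₁₀([CO3^2-]/[HCO3⁻])
log₁₀(0.0398) = -1.400
pH = 9.15 + (-1.400) = 7.75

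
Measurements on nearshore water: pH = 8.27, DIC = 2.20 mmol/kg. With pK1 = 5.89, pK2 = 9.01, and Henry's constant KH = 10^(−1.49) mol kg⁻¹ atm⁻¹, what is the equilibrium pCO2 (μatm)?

pCO2 = 239 μatm

α₀ = 1 / (1 + K1/[H⁺] + K1K2/[H⁺]²) = 1 / (1 + 10^+2.38 + 10^+1.64)
   = 1 / (1 + 239.88 + 43.652) = 1/284.53 = 0.003515
[CO2*] = α₀ × DIC = 0.003515 × 2.20 = 0.007732 mmol/kg = 7.732 μmol/kg
pCO2 = [CO2*]/KH = 7.732×10^-6 / 3.236×10^-2 = 239 μatm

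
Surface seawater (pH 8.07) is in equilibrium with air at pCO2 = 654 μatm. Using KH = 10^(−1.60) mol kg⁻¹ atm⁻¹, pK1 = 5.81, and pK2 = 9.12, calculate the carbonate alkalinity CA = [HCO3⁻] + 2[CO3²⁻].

CA = 3.52 mmol/kg

[CO2*] = KH · pCO2 = 10^(−1.60) × 654×10^-6 = 1.643×10^-5 mol/kg
α₀ = 1/(1 + K1/[H⁺] + K1K2/[H⁺]²) = 1/(1 + 10^+2.26 + 10^+1.21) = 0.005020
DIC = [CO2*]/α₀ = 1.643×10^-5 / 0.005020 = 3.272 mmol/kg
CA = (α₁ + 2α₂)·DIC = (0.9136 + 2×0.08142) × 3.272 = 3.52 mmol/kg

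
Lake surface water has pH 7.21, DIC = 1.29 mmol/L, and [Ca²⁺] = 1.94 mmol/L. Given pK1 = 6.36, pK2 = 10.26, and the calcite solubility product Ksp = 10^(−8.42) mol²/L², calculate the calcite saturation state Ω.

α₂ = 1 / (1 + [H⁺]/K2 + [H⁺]²/(K1K2)) = 1 / (1 + 10^+3.05 + 10^+2.20)
   = 1 / (1 + 1122.0 + 158.49) = 1/1281.5 = 0.0007803
[CO3²⁻] = α₂ × DIC = 0.0007803 × 1.29 = 0.001007 mmol/L = 1.007 μmol/L
Ksp = 10^(−8.42) = 3.802×10^-9
Ω = [Ca²⁺][CO3²⁻]/Ksp = (1.94×10^-3)(1.007×10^-6) / 3.802×10^-9 = 0.514

Ω = 0.514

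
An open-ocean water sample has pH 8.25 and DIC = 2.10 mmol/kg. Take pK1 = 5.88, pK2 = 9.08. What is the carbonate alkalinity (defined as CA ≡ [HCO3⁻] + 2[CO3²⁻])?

CA = [HCO3⁻] + 2[CO3²⁻] = (α₁ + 2α₂)·DIC
At pH 8.25: [H⁺]/K1 = 10^-2.37 = 0.0042658, K2/[H⁺] = 10^-0.83 = 0.14791
α₁ = 1/(1 + 0.0042658 + 0.14791) = 1/1.1522 = 0.8679; α₂ = α₁·K2/[H⁺] = 0.1284
α₁ + 2α₂ = 1.1247
CA = 1.1247 × 2.10 = 2.36 mmol/kg

CA = 2.36 mmol/kg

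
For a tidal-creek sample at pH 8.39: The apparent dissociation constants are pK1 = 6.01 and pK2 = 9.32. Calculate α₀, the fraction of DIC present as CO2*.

α₀ = 0.00372

α₀ = 1 / (1 + K1/[H⁺] + K1K2/[H⁺]²) = 1 / (1 + 10^+2.38 + 10^+1.45)
   = 1 / (1 + 239.88 + 28.184) = 1/269.07 = 0.003717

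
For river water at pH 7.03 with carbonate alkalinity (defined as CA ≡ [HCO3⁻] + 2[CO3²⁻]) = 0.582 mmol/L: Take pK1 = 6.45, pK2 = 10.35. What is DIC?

CA = [HCO3⁻] + 2[CO3²⁻] = (α₁ + 2α₂)·DIC
At pH 7.03: [H⁺]/K1 = 10^-0.58 = 0.26303, K2/[H⁺] = 10^-3.32 = 0.00047863
α₁ = 1/(1 + 0.26303 + 0.00047863) = 1/1.2635 = 0.7914; α₂ = α₁·K2/[H⁺] = 0.0003788
α₁ + 2α₂ = 0.7922
DIC = CA / (α₁ + 2α₂) = 0.582 / 0.7922 = 0.735 mmol/L

DIC = 0.735 mmol/L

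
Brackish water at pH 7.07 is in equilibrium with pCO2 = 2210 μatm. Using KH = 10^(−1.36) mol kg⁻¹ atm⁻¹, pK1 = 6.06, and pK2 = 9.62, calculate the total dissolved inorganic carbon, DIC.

[CO2*] = KH · pCO2 = 10^(−1.36) × 2210×10^-6 = 9.647×10^-5 mol/kg
α₀ = 1/(1 + K1/[H⁺] + K1K2/[H⁺]²) = 1/(1 + 10^+1.01 + 10^-1.54) = 0.08880
DIC = [CO2*]/α₀ = 9.647×10^-5 / 0.08880 = 1.09 mmol/kg

DIC = 1.09 mmol/kg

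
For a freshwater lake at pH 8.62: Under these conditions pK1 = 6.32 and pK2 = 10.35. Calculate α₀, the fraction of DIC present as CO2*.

α₀ = 0.00490

α₀ = 1 / (1 + K1/[H⁺] + K1K2/[H⁺]²) = 1 / (1 + 10^+2.30 + 10^+0.57)
   = 1 / (1 + 199.53 + 3.7154) = 1/204.24 = 0.004896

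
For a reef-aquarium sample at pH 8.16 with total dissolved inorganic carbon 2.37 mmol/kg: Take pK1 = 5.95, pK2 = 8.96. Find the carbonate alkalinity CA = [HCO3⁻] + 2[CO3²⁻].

CA = 2.68 mmol/kg

CA = [HCO3⁻] + 2[CO3²⁻] = (α₁ + 2α₂)·DIC
At pH 8.16: [H⁺]/K1 = 10^-2.21 = 0.0061660, K2/[H⁺] = 10^-0.80 = 0.15849
α₁ = 1/(1 + 0.0061660 + 0.15849) = 1/1.1647 = 0.8586; α₂ = α₁·K2/[H⁺] = 0.1361
α₁ + 2α₂ = 1.1308
CA = 1.1308 × 2.37 = 2.68 mmol/kg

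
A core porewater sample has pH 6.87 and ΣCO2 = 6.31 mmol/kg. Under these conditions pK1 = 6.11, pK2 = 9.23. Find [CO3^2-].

[CO3²⁻] = 0.0234 mmol/kg

α₂ = 1 / (1 + [H⁺]/K2 + [H⁺]²/(K1K2)) = 1 / (1 + 10^+2.36 + 10^+1.60)
   = 1 / (1 + 229.09 + 39.811) = 1/269.90 = 0.003705
[CO3²⁻] = α₂ × DIC = 0.003705 × 6.31 = 0.0234 mmol/kg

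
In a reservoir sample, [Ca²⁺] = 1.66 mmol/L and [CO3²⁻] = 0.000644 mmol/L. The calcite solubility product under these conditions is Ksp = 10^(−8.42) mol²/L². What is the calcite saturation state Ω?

Ω = 0.281

Ksp = 10^(−8.42) = 3.802×10^-9
Ω = [Ca²⁺][CO3²⁻]/Ksp = (1.66×10^-3)(0.000644×10^-3) / 3.802×10^-9 = 0.281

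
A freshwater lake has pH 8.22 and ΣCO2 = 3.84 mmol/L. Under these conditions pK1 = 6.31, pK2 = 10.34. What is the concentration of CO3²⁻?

α₂ = 1 / (1 + [H⁺]/K2 + [H⁺]²/(K1K2)) = 1 / (1 + 10^+2.12 + 10^+0.21)
   = 1 / (1 + 131.83 + 1.6218) = 1/134.45 = 0.007438
[CO3²⁻] = α₂ × DIC = 0.007438 × 3.84 = 0.0286 mmol/L

[CO3²⁻] = 0.0286 mmol/L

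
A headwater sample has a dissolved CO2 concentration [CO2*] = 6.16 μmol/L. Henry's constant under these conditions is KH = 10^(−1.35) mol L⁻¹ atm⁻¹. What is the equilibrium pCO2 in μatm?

KH = 10^(−1.35) = 4.467×10^-2 mol L⁻¹ atm⁻¹
pCO2 = [CO2*]/KH = 6.16×10^-6 / 4.467×10^-2 = 1.38×10^-4 atm = 138 μatm

pCO2 = 138 μatm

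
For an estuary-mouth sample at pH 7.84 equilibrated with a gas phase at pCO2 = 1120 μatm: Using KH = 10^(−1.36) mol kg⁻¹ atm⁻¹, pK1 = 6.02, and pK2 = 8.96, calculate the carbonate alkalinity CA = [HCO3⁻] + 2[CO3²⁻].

[CO2*] = KH · pCO2 = 10^(−1.36) × 1120×10^-6 = 4.889×10^-5 mol/kg
α₀ = 1/(1 + K1/[H⁺] + K1K2/[H⁺]²) = 1/(1 + 10^+1.82 + 10^+0.70) = 0.01387
DIC = [CO2*]/α₀ = 4.889×10^-5 / 0.01387 = 3.524 mmol/kg
CA = (α₁ + 2α₂)·DIC = (0.9166 + 2×0.06953) × 3.524 = 3.72 mmol/kg

CA = 3.72 mmol/kg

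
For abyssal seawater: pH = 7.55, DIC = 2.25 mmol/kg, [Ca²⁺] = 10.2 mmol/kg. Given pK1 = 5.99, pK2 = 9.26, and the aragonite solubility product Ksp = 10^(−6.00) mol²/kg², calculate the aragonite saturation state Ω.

Ω = 0.427

α₂ = 1 / (1 + [H⁺]/K2 + [H⁺]²/(K1K2)) = 1 / (1 + 10^+1.71 + 10^+0.15)
   = 1 / (1 + 51.286 + 1.4125) = 1/53.699 = 0.01862
[CO3²⁻] = α₂ × DIC = 0.01862 × 2.25 = 0.04190 mmol/kg
Ksp = 10^(−6.00) = 1.000×10^-6
Ω = [Ca²⁺][CO3²⁻]/Ksp = (10.2×10^-3)(4.190×10^-5) / 1.000×10^-6 = 0.427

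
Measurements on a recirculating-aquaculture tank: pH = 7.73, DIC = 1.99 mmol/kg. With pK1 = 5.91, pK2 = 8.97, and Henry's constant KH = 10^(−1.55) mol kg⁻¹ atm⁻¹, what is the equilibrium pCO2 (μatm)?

pCO2 = 996 μatm

α₀ = 1 / (1 + K1/[H⁺] + K1K2/[H⁺]²) = 1 / (1 + 10^+1.82 + 10^+0.58)
   = 1 / (1 + 66.069 + 3.8019) = 1/70.871 = 0.01411
[CO2*] = α₀ × DIC = 0.01411 × 1.99 = 0.02808 mmol/kg
pCO2 = [CO2*]/KH = 2.808×10^-5 / 2.818×10^-2 = 996 μatm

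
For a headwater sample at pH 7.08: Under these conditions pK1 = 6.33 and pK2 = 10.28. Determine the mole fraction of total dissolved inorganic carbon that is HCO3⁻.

α₁ = 1 / (1 + [H⁺]/K1 + K2/[H⁺]) = 1 / (1 + 10^-0.75 + 10^-3.20)
   = 1 / (1 + 0.17783 + 0.00063096) = 1/1.1785 = 0.8486

α₁ = 0.849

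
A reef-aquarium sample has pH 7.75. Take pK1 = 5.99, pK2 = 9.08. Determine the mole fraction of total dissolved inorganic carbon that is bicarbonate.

α₁ = 1 / (1 + [H⁺]/K1 + K2/[H⁺]) = 1 / (1 + 10^-1.76 + 10^-1.33)
   = 1 / (1 + 0.017378 + 0.046774) = 1/1.0642 = 0.9397

α₁ = 0.940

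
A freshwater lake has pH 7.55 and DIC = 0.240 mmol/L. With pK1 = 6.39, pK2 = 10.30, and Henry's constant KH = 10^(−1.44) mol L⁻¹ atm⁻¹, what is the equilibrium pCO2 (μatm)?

α₀ = 1 / (1 + K1/[H⁺] + K1K2/[H⁺]²) = 1 / (1 + 10^+1.16 + 10^-1.59)
   = 1 / (1 + 14.454 + 0.025704) = 1/15.480 = 0.06460
[CO2*] = α₀ × DIC = 0.06460 × 0.240 = 0.01550 mmol/L = 15.50 μmol/L
pCO2 = [CO2*]/KH = 1.550×10^-5 / 3.631×10^-2 = 427 μatm

pCO2 = 427 μatm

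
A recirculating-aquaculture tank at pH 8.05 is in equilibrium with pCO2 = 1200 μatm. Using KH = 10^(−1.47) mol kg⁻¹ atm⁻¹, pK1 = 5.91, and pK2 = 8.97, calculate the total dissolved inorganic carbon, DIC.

DIC = 6.33 mmol/kg

[CO2*] = KH · pCO2 = 10^(−1.47) × 1200×10^-6 = 4.066×10^-5 mol/kg
α₀ = 1/(1 + K1/[H⁺] + K1K2/[H⁺]²) = 1/(1 + 10^+2.14 + 10^+1.22) = 0.006425
DIC = [CO2*]/α₀ = 4.066×10^-5 / 0.006425 = 6.33 mmol/kg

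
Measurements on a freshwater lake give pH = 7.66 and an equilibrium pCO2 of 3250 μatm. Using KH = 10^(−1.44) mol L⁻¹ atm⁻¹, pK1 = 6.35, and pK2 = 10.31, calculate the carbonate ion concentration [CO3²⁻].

[CO2*] = KH · pCO2 = 10^(−1.44) × 3250×10^-6 = 1.180×10^-4 mol/L
α₀ = 1/(1 + K1/[H⁺] + K1K2/[H⁺]²) = 1/(1 + 10^+1.31 + 10^-1.34) = 0.04659
DIC = [CO2*]/α₀ = 1.180×10^-4 / 0.04659 = 2.533 mmol/L
[CO3²⁻] = α₂·DIC; α₂ = 0.002130, so [CO3²⁻] = 0.002130 × 2.533 = 0.00539 mmol/L = 5.39 μmol/L

[CO3²⁻] = 5.39 μmol/L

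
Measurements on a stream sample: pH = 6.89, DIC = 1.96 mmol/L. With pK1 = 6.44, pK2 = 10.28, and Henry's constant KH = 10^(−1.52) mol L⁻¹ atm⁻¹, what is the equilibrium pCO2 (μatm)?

pCO2 = 1.70×10^4 μatm

α₀ = 1 / (1 + K1/[H⁺] + K1K2/[H⁺]²) = 1 / (1 + 10^+0.45 + 10^-2.94)
   = 1 / (1 + 2.8184 + 0.0011482) = 1/3.8195 = 0.2618
[CO2*] = α₀ × DIC = 0.2618 × 1.96 = 0.5132 mmol/L
pCO2 = [CO2*]/KH = 5.132×10^-4 / 3.020×10^-2 = 1.70×10^4 μatm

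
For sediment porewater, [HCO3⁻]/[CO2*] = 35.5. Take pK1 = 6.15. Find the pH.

From K1 = [H⁺][HCO3⁻]/[CO2*]:  pH = pK1 + log₁₀([HCO3⁻]/[CO2*])
log₁₀(35.5) = +1.550
pH = 6.15 + (+1.550) = 7.70

pH = 7.70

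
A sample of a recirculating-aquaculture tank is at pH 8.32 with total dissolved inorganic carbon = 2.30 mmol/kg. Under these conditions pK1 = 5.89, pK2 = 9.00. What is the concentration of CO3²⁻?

α₂ = 1 / (1 + [H⁺]/K2 + [H⁺]²/(K1K2)) = 1 / (1 + 10^+0.68 + 10^-1.75)
   = 1 / (1 + 4.7863 + 0.017783) = 1/5.8041 = 0.1723
[CO3²⁻] = α₂ × DIC = 0.1723 × 2.30 = 0.396 mmol/kg

[CO3²⁻] = 0.396 mmol/kg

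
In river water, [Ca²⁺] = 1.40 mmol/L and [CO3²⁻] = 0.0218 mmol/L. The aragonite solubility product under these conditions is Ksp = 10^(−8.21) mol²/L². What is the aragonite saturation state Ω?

Ω = 4.95

Ksp = 10^(−8.21) = 6.166×10^-9
Ω = [Ca²⁺][CO3²⁻]/Ksp = (1.40×10^-3)(0.0218×10^-3) / 6.166×10^-9 = 4.95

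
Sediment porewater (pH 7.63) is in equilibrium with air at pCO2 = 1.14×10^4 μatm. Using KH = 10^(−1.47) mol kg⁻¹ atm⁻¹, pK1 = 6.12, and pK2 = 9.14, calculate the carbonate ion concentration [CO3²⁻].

[CO3²⁻] = 0.386 mmol/kg

[CO2*] = KH · pCO2 = 10^(−1.47) × 1.14×10^4×10^-6 = 3.863×10^-4 mol/kg
α₀ = 1/(1 + K1/[H⁺] + K1K2/[H⁺]²) = 1/(1 + 10^+1.51 + 10^+0.00) = 0.02910
DIC = [CO2*]/α₀ = 3.863×10^-4 / 0.02910 = 13.27 mmol/kg
[CO3²⁻] = α₂·DIC; α₂ = 0.02910, so [CO3²⁻] = 0.02910 × 13.27 = 0.386 mmol/kg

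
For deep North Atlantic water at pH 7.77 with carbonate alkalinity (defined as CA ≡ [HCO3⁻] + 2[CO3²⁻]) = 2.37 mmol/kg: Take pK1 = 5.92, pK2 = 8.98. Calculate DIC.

DIC = 2.27 mmol/kg

CA = [HCO3⁻] + 2[CO3²⁻] = (α₁ + 2α₂)·DIC
At pH 7.77: [H⁺]/K1 = 10^-1.85 = 0.014125, K2/[H⁺] = 10^-1.21 = 0.061660
α₁ = 1/(1 + 0.014125 + 0.061660) = 1/1.0758 = 0.9296; α₂ = α₁·K2/[H⁺] = 0.05732
α₁ + 2α₂ = 1.0442
DIC = CA / (α₁ + 2α₂) = 2.37 / 1.0442 = 2.27 mmol/kg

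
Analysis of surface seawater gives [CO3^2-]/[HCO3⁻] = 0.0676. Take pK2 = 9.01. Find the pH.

From K2 = [H⁺][CO3^2-]/[HCO3⁻]:  pH = pK2 + log₁₀([CO3^2-]/[HCO3⁻])
log₁₀(0.0676) = -1.170
pH = 9.01 + (-1.170) = 7.84

pH = 7.84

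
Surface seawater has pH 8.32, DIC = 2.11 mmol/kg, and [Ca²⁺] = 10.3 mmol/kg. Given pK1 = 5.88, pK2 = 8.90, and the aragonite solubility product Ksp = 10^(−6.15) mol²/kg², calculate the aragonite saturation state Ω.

α₂ = 1 / (1 + [H⁺]/K2 + [H⁺]²/(K1K2)) = 1 / (1 + 10^+0.58 + 10^-1.86)
   = 1 / (1 + 3.8019 + 0.013804) = 1/4.8157 = 0.2077
[CO3²⁻] = α₂ × DIC = 0.2077 × 2.11 = 0.4382 mmol/kg
Ksp = 10^(−6.15) = 7.079×10^-7
Ω = [Ca²⁺][CO3²⁻]/Ksp = (10.3×10^-3)(4.382×10^-4) / 7.079×10^-7 = 6.37

Ω = 6.37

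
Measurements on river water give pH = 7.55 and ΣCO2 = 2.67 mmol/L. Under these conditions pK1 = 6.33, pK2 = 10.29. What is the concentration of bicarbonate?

[HCO3⁻] = 2.51 mmol/L

α₁ = 1 / (1 + [H⁺]/K1 + K2/[H⁺]) = 1 / (1 + 10^-1.22 + 10^-2.74)
   = 1 / (1 + 0.060256 + 0.0018197) = 1/1.0621 = 0.9416
[HCO3⁻] = α₁ × DIC = 0.9416 × 2.67 = 2.51 mmol/L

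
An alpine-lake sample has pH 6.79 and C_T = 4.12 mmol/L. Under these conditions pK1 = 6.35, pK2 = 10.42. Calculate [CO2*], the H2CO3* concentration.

[CO2*] = 1.10 mmol/L

α₀ = 1 / (1 + K1/[H⁺] + K1K2/[H⁺]²) = 1 / (1 + 10^+0.44 + 10^-3.19)
   = 1 / (1 + 2.7542 + 0.00064565) = 1/3.7549 = 0.2663
[CO2*] = α₀ × DIC = 0.2663 × 4.12 = 1.10 mmol/L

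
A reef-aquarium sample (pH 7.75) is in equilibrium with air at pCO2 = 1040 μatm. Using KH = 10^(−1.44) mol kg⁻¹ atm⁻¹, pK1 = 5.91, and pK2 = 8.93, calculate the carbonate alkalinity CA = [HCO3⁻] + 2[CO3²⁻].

CA = 2.96 mmol/kg

[CO2*] = KH · pCO2 = 10^(−1.44) × 1040×10^-6 = 3.776×10^-5 mol/kg
α₀ = 1/(1 + K1/[H⁺] + K1K2/[H⁺]²) = 1/(1 + 10^+1.84 + 10^+0.66) = 0.01338
DIC = [CO2*]/α₀ = 3.776×10^-5 / 0.01338 = 2.823 mmol/kg
CA = (α₁ + 2α₂)·DIC = (0.9255 + 2×0.06115) × 2.823 = 2.96 mmol/kg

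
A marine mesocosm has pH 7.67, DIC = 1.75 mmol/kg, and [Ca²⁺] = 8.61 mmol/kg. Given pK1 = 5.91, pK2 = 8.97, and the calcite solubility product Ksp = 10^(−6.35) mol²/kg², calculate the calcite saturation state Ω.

Ω = 1.58

α₂ = 1 / (1 + [H⁺]/K2 + [H⁺]²/(K1K2)) = 1 / (1 + 10^+1.30 + 10^-0.46)
   = 1 / (1 + 19.953 + 0.34674) = 1/21.299 = 0.04695
[CO3²⁻] = α₂ × DIC = 0.04695 × 1.75 = 0.08216 mmol/kg
Ksp = 10^(−6.35) = 4.467×10^-7
Ω = [Ca²⁺][CO3²⁻]/Ksp = (8.61×10^-3)(8.216×10^-5) / 4.467×10^-7 = 1.58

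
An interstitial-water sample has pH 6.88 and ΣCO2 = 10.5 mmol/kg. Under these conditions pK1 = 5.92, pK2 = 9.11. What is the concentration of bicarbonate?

α₁ = 1 / (1 + [H⁺]/K1 + K2/[H⁺]) = 1 / (1 + 10^-0.96 + 10^-2.23)
   = 1 / (1 + 0.10965 + 0.0058884) = 1/1.1155 = 0.8964
[HCO3⁻] = α₁ × DIC = 0.8964 × 10.5 = 9.41 mmol/kg

[HCO3⁻] = 9.41 mmol/kg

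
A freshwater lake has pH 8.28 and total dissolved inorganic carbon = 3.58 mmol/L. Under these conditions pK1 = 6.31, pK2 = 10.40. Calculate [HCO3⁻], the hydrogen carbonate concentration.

α₁ = 1 / (1 + [H⁺]/K1 + K2/[H⁺]) = 1 / (1 + 10^-1.97 + 10^-2.12)
   = 1 / (1 + 0.010715 + 0.0075858) = 1/1.0183 = 0.9820
[HCO3⁻] = α₁ × DIC = 0.9820 × 3.58 = 3.52 mmol/L

[HCO3⁻] = 3.52 mmol/L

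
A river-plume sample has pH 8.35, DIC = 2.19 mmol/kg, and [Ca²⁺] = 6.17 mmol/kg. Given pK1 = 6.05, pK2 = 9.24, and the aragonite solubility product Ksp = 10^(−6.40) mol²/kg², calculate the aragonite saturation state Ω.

Ω = 3.86

α₂ = 1 / (1 + [H⁺]/K2 + [H⁺]²/(K1K2)) = 1 / (1 + 10^+0.89 + 10^-1.41)
   = 1 / (1 + 7.7625 + 0.038905) = 1/8.8014 = 0.1136
[CO3²⁻] = α₂ × DIC = 0.1136 × 2.19 = 0.2488 mmol/kg
Ksp = 10^(−6.40) = 3.981×10^-7
Ω = [Ca²⁺][CO3²⁻]/Ksp = (6.17×10^-3)(2.488×10^-4) / 3.981×10^-7 = 3.86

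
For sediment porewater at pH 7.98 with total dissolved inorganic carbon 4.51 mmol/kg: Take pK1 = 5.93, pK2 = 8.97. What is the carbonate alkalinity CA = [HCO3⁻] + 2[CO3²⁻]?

CA = 4.89 mmol/kg

CA = [HCO3⁻] + 2[CO3²⁻] = (α₁ + 2α₂)·DIC
At pH 7.98: [H⁺]/K1 = 10^-2.05 = 0.0089125, K2/[H⁺] = 10^-0.99 = 0.10233
α₁ = 1/(1 + 0.0089125 + 0.10233) = 1/1.1112 = 0.8999; α₂ = α₁·K2/[H⁺] = 0.09209
α₁ + 2α₂ = 1.0841
CA = 1.0841 × 4.51 = 4.89 mmol/kg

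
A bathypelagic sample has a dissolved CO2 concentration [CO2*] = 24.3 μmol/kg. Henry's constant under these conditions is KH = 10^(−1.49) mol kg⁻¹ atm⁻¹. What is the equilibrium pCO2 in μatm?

pCO2 = 751 μatm

KH = 10^(−1.49) = 3.236×10^-2 mol kg⁻¹ atm⁻¹
pCO2 = [CO2*]/KH = 24.3×10^-6 / 3.236×10^-2 = 7.51×10^-4 atm = 751 μatm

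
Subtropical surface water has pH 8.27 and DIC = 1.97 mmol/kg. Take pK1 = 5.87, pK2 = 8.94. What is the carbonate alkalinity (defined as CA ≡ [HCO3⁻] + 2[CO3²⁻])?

CA = [HCO3⁻] + 2[CO3²⁻] = (α₁ + 2α₂)·DIC
At pH 8.27: [H⁺]/K1 = 10^-2.40 = 0.0039811, K2/[H⁺] = 10^-0.67 = 0.21380
α₁ = 1/(1 + 0.0039811 + 0.21380) = 1/1.2178 = 0.8212; α₂ = α₁·K2/[H⁺] = 0.1756
α₁ + 2α₂ = 1.1723
CA = 1.1723 × 1.97 = 2.31 mmol/kg

CA = 2.31 mmol/kg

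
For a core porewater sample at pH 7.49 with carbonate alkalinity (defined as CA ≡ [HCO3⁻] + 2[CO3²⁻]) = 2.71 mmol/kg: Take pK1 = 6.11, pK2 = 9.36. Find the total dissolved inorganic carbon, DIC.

CA = [HCO3⁻] + 2[CO3²⁻] = (α₁ + 2α₂)·DIC
At pH 7.49: [H⁺]/K1 = 10^-1.38 = 0.041687, K2/[H⁺] = 10^-1.87 = 0.013490
α₁ = 1/(1 + 0.041687 + 0.013490) = 1/1.0552 = 0.9477; α₂ = α₁·K2/[H⁺] = 0.01278
α₁ + 2α₂ = 0.9733
DIC = CA / (α₁ + 2α₂) = 2.71 / 0.9733 = 2.78 mmol/kg

DIC = 2.78 mmol/kg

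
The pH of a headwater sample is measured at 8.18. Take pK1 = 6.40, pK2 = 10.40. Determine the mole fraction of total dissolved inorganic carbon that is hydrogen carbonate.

α₁ = 1 / (1 + [H⁺]/K1 + K2/[H⁺]) = 1 / (1 + 10^-1.78 + 10^-2.22)
   = 1 / (1 + 0.016596 + 0.0060256) = 1/1.0226 = 0.9779

α₁ = 0.978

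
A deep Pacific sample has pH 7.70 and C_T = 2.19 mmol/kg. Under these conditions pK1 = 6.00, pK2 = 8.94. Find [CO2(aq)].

α₀ = 1 / (1 + K1/[H⁺] + K1K2/[H⁺]²) = 1 / (1 + 10^+1.70 + 10^+0.46)
   = 1 / (1 + 50.119 + 2.8840) = 1/54.003 = 0.01852
[CO2*] = α₀ × DIC = 0.01852 × 2.19 = 0.0406 mmol/kg

[CO2*] = 0.0406 mmol/kg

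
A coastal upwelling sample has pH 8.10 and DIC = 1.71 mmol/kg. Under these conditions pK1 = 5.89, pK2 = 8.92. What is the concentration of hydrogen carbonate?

[HCO3⁻] = 1.48 mmol/kg

α₁ = 1 / (1 + [H⁺]/K1 + K2/[H⁺]) = 1 / (1 + 10^-2.21 + 10^-0.82)
   = 1 / (1 + 0.0061660 + 0.15136) = 1/1.1575 = 0.8639
[HCO3⁻] = α₁ × DIC = 0.8639 × 1.71 = 1.48 mmol/kg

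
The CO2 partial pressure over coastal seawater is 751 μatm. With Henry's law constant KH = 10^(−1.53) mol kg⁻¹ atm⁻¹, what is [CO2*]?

KH = 10^(−1.53) = 2.951×10^-2 mol kg⁻¹ atm⁻¹
[CO2*] = KH · pCO2 = 2.951×10^-2 × 751×10^-6 atm = 2.22×10^-5 mol/kg

[CO2*] = 22.2 μmol/kg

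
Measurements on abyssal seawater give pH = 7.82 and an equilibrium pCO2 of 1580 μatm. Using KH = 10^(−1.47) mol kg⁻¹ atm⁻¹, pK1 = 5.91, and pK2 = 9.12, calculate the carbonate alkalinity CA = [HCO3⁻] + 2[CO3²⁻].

CA = 4.79 mmol/kg

[CO2*] = KH · pCO2 = 10^(−1.47) × 1580×10^-6 = 5.354×10^-5 mol/kg
α₀ = 1/(1 + K1/[H⁺] + K1K2/[H⁺]²) = 1/(1 + 10^+1.91 + 10^+0.61) = 0.01158
DIC = [CO2*]/α₀ = 5.354×10^-5 / 0.01158 = 4.623 mmol/kg
CA = (α₁ + 2α₂)·DIC = (0.9412 + 2×0.04717) × 4.623 = 4.79 mmol/kg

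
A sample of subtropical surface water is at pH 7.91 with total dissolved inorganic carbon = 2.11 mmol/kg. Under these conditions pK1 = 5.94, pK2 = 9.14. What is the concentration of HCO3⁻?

[HCO3⁻] = 1.97 mmol/kg

α₁ = 1 / (1 + [H⁺]/K1 + K2/[H⁺]) = 1 / (1 + 10^-1.97 + 10^-1.23)
   = 1 / (1 + 0.010715 + 0.058884) = 1/1.0696 = 0.9349
[HCO3⁻] = α₁ × DIC = 0.9349 × 2.11 = 1.97 mmol/kg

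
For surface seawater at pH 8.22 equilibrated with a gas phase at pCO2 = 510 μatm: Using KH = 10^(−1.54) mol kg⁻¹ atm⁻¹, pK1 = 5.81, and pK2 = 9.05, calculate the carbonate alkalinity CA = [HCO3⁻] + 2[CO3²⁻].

[CO2*] = KH · pCO2 = 10^(−1.54) × 510×10^-6 = 1.471×10^-5 mol/kg
α₀ = 1/(1 + K1/[H⁺] + K1K2/[H⁺]²) = 1/(1 + 10^+2.41 + 10^+1.58) = 0.003378
DIC = [CO2*]/α₀ = 1.471×10^-5 / 0.003378 = 4.355 mmol/kg
CA = (α₁ + 2α₂)·DIC = (0.8682 + 2×0.1284) × 4.355 = 4.90 mmol/kg

CA = 4.90 mmol/kg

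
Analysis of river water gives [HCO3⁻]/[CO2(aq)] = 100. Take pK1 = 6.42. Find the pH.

pH = 8.42

From K1 = [H⁺][HCO3⁻]/[CO2(aq)]:  pH = pK1 + log₁₀([HCO3⁻]/[CO2(aq)])
log₁₀(100) = +2.000
pH = 6.42 + (+2.000) = 8.42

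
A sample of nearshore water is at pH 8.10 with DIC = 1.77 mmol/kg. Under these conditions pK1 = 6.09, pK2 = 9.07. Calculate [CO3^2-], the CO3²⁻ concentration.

α₂ = 1 / (1 + [H⁺]/K2 + [H⁺]²/(K1K2)) = 1 / (1 + 10^+0.97 + 10^-1.04)
   = 1 / (1 + 9.3325 + 0.091201) = 1/10.424 = 0.09593
[CO3²⁻] = α₂ × DIC = 0.09593 × 1.77 = 0.170 mmol/kg

[CO3²⁻] = 0.170 mmol/kg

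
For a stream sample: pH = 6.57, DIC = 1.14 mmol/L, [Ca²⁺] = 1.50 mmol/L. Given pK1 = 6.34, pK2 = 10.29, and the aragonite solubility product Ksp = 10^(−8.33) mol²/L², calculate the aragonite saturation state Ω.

α₂ = 1 / (1 + [H⁺]/K2 + [H⁺]²/(K1K2)) = 1 / (1 + 10^+3.72 + 10^+3.49)
   = 1 / (1 + 5248.1 + 3090.3) = 1/8339.4 = 0.0001199
[CO3²⁻] = α₂ × DIC = 0.0001199 × 1.14 = 0.0001367 mmol/L = 0.1367 μmol/L
Ksp = 10^(−8.33) = 4.677×10^-9
Ω = [Ca²⁺][CO3²⁻]/Ksp = (1.50×10^-3)(1.367×10^-7) / 4.677×10^-9 = 0.0438

Ω = 0.0438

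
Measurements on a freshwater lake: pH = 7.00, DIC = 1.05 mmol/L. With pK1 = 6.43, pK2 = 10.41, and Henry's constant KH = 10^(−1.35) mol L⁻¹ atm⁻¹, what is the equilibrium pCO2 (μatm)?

pCO2 = 4980 μatm

α₀ = 1 / (1 + K1/[H⁺] + K1K2/[H⁺]²) = 1 / (1 + 10^+0.57 + 10^-2.84)
   = 1 / (1 + 3.7154 + 0.0014454) = 1/4.7168 = 0.2120
[CO2*] = α₀ × DIC = 0.2120 × 1.05 = 0.2226 mmol/L
pCO2 = [CO2*]/KH = 2.226×10^-4 / 4.467×10^-2 = 4980 μatm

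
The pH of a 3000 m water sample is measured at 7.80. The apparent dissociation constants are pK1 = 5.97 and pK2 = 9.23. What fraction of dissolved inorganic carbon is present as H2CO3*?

α₀ = 1 / (1 + K1/[H⁺] + K1K2/[H⁺]²) = 1 / (1 + 10^+1.83 + 10^+0.40)
   = 1 / (1 + 67.608 + 2.5119) = 1/71.120 = 0.01406

α₀ = 0.0141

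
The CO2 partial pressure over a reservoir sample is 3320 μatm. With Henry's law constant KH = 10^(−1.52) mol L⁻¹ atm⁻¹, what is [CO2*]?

KH = 10^(−1.52) = 3.020×10^-2 mol L⁻¹ atm⁻¹
[CO2*] = KH · pCO2 = 3.020×10^-2 × 3320×10^-6 atm = 1.00×10^-4 mol/L

[CO2*] = 100 μmol/L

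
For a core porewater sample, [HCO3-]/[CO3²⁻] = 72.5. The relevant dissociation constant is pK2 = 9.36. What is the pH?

pH = 7.50

From K2 = [H⁺][CO3²⁻]/[HCO3-]:  pH = pK2 − log₁₀([HCO3-]/[CO3²⁻])
log₁₀(72.5) = +1.860
pH = 9.36 − (+1.860) = 7.50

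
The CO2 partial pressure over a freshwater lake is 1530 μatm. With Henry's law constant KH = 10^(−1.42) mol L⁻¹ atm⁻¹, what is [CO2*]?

[CO2*] = 58.2 μmol/L

KH = 10^(−1.42) = 3.802×10^-2 mol L⁻¹ atm⁻¹
[CO2*] = KH · pCO2 = 3.802×10^-2 × 1530×10^-6 atm = 5.82×10^-5 mol/L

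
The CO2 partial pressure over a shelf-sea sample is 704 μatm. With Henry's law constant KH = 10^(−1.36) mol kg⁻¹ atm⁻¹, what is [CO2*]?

[CO2*] = 30.7 μmol/kg

KH = 10^(−1.36) = 4.365×10^-2 mol kg⁻¹ atm⁻¹
[CO2*] = KH · pCO2 = 4.365×10^-2 × 704×10^-6 atm = 3.07×10^-5 mol/kg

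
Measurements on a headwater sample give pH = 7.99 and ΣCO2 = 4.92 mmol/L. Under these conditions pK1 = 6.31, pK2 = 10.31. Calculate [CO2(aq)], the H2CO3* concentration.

α₀ = 1 / (1 + K1/[H⁺] + K1K2/[H⁺]²) = 1 / (1 + 10^+1.68 + 10^-0.64)
   = 1 / (1 + 47.863 + 0.22909) = 1/49.092 = 0.02037
[CO2*] = α₀ × DIC = 0.02037 × 4.92 = 0.100 mmol/L

[CO2*] = 0.100 mmol/L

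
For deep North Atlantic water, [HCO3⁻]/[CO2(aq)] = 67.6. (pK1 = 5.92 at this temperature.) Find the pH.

From K1 = [H⁺][HCO3⁻]/[CO2(aq)]:  pH = pK1 + log₁₀([HCO3⁻]/[CO2(aq)])
log₁₀(67.6) = +1.830
pH = 5.92 + (+1.830) = 7.75

pH = 7.75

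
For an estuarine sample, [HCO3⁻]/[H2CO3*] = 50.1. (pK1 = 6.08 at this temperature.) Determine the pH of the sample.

pH = 7.78

From K1 = [H⁺][HCO3⁻]/[H2CO3*]:  pH = pK1 + log₁₀([HCO3⁻]/[H2CO3*])
log₁₀(50.1) = +1.700
pH = 6.08 + (+1.700) = 7.78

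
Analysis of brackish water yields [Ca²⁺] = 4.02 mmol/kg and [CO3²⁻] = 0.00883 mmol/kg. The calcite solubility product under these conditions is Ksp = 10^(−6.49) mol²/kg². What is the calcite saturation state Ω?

Ω = 0.110

Ksp = 10^(−6.49) = 3.236×10^-7
Ω = [Ca²⁺][CO3²⁻]/Ksp = (4.02×10^-3)(0.00883×10^-3) / 3.236×10^-7 = 0.110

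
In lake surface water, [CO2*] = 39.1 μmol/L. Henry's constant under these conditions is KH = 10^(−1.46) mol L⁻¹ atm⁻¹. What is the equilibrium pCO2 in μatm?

KH = 10^(−1.46) = 3.467×10^-2 mol L⁻¹ atm⁻¹
pCO2 = [CO2*]/KH = 39.1×10^-6 / 3.467×10^-2 = 1.13×10^-3 atm = 1130 μatm

pCO2 = 1130 μatm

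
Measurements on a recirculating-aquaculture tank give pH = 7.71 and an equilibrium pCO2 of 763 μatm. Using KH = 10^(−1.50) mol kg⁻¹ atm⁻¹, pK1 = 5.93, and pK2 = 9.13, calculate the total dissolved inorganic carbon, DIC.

[CO2*] = KH · pCO2 = 10^(−1.50) × 763×10^-6 = 2.413×10^-5 mol/kg
α₀ = 1/(1 + K1/[H⁺] + K1K2/[H⁺]²) = 1/(1 + 10^+1.78 + 10^+0.36) = 0.01574
DIC = [CO2*]/α₀ = 2.413×10^-5 / 0.01574 = 1.53 mmol/kg

DIC = 1.53 mmol/kg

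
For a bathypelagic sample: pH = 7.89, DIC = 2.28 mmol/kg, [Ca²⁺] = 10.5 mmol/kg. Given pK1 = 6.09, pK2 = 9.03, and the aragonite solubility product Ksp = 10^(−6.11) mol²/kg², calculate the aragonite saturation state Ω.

α₂ = 1 / (1 + [H⁺]/K2 + [H⁺]²/(K1K2)) = 1 / (1 + 10^+1.14 + 10^-0.66)
   = 1 / (1 + 13.804 + 0.21878) = 1/15.023 = 0.06657
[CO3²⁻] = α₂ × DIC = 0.06657 × 2.28 = 0.1518 mmol/kg
Ksp = 10^(−6.11) = 7.762×10^-7
Ω = [Ca²⁺][CO3²⁻]/Ksp = (10.5×10^-3)(1.518×10^-4) / 7.762×10^-7 = 2.05

Ω = 2.05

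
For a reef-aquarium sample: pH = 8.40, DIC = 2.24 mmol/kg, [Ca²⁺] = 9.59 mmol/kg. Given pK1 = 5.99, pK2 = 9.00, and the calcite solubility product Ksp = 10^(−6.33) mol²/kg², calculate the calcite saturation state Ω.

α₂ = 1 / (1 + [H⁺]/K2 + [H⁺]²/(K1K2)) = 1 / (1 + 10^+0.60 + 10^-1.81)
   = 1 / (1 + 3.9811 + 0.015488) = 1/4.9966 = 0.2001
[CO3²⁻] = α₂ × DIC = 0.2001 × 2.24 = 0.4483 mmol/kg
Ksp = 10^(−6.33) = 4.677×10^-7
Ω = [Ca²⁺][CO3²⁻]/Ksp = (9.59×10^-3)(4.483×10^-4) / 4.677×10^-7 = 9.19

Ω = 9.19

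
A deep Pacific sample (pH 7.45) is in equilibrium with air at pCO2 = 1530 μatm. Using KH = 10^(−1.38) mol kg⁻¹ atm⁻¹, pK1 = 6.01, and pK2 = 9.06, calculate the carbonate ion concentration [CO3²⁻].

[CO3²⁻] = 0.0431 mmol/kg

[CO2*] = KH · pCO2 = 10^(−1.38) × 1530×10^-6 = 6.378×10^-5 mol/kg
α₀ = 1/(1 + K1/[H⁺] + K1K2/[H⁺]²) = 1/(1 + 10^+1.44 + 10^-0.17) = 0.03423
DIC = [CO2*]/α₀ = 6.378×10^-5 / 0.03423 = 1.864 mmol/kg
[CO3²⁻] = α₂·DIC; α₂ = 0.02314, so [CO3²⁻] = 0.02314 × 1.864 = 0.0431 mmol/kg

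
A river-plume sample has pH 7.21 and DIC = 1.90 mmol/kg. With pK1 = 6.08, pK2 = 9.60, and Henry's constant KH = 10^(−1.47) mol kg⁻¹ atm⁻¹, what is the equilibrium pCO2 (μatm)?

α₀ = 1 / (1 + K1/[H⁺] + K1K2/[H⁺]²) = 1 / (1 + 10^+1.13 + 10^-1.26)
   = 1 / (1 + 13.490 + 0.054954) = 1/14.545 = 0.06875
[CO2*] = α₀ × DIC = 0.06875 × 1.90 = 0.1306 mmol/kg
pCO2 = [CO2*]/KH = 1.306×10^-4 / 3.388×10^-2 = 3860 μatm

pCO2 = 3860 μatm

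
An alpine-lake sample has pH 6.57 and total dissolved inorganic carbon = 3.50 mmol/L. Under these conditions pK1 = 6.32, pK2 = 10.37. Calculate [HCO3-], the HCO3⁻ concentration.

[HCO3⁻] = 2.24 mmol/L

α₁ = 1 / (1 + [H⁺]/K1 + K2/[H⁺]) = 1 / (1 + 10^-0.25 + 10^-3.80)
   = 1 / (1 + 0.56234 + 0.00015849) = 1/1.5625 = 0.6400
[HCO3⁻] = α₁ × DIC = 0.6400 × 3.50 = 2.24 mmol/L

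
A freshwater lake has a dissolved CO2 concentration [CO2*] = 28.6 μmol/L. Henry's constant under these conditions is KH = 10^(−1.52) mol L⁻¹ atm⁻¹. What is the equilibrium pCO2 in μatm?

pCO2 = 947 μatm

KH = 10^(−1.52) = 3.020×10^-2 mol L⁻¹ atm⁻¹
pCO2 = [CO2*]/KH = 28.6×10^-6 / 3.020×10^-2 = 9.47×10^-4 atm = 947 μatm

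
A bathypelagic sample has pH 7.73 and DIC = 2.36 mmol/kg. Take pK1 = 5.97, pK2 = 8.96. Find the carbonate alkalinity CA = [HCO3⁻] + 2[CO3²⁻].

CA = 2.45 mmol/kg

CA = [HCO3⁻] + 2[CO3²⁻] = (α₁ + 2α₂)·DIC
At pH 7.73: [H⁺]/K1 = 10^-1.76 = 0.017378, K2/[H⁺] = 10^-1.23 = 0.058884
α₁ = 1/(1 + 0.017378 + 0.058884) = 1/1.0763 = 0.9291; α₂ = α₁·K2/[H⁺] = 0.05471
α₁ + 2α₂ = 1.0386
CA = 1.0386 × 2.36 = 2.45 mmol/kg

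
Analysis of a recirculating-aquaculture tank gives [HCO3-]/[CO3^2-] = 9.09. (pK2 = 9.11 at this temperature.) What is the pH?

pH = 8.15

From K2 = [H⁺][CO3^2-]/[HCO3-]:  pH = pK2 − log₁₀([HCO3-]/[CO3^2-])
log₁₀(9.09) = +0.959
pH = 9.11 − (+0.959) = 8.15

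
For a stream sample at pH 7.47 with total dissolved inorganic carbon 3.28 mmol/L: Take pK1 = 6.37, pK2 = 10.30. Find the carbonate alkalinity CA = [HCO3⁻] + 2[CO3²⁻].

CA = 3.04 mmol/L

CA = [HCO3⁻] + 2[CO3²⁻] = (α₁ + 2α₂)·DIC
At pH 7.47: [H⁺]/K1 = 10^-1.10 = 0.079433, K2/[H⁺] = 10^-2.83 = 0.0014791
α₁ = 1/(1 + 0.079433 + 0.0014791) = 1/1.0809 = 0.9251; α₂ = α₁·K2/[H⁺] = 0.001368
α₁ + 2α₂ = 0.9279
CA = 0.9279 × 3.28 = 3.04 mmol/L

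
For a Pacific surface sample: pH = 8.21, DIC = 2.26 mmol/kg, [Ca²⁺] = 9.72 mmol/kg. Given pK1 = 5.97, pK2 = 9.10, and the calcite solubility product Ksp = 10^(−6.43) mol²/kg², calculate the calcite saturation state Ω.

Ω = 6.71

α₂ = 1 / (1 + [H⁺]/K2 + [H⁺]²/(K1K2)) = 1 / (1 + 10^+0.89 + 10^-1.35)
   = 1 / (1 + 7.7625 + 0.044668) = 1/8.8071 = 0.1135
[CO3²⁻] = α₂ × DIC = 0.1135 × 2.26 = 0.2566 mmol/kg
Ksp = 10^(−6.43) = 3.715×10^-7
Ω = [Ca²⁺][CO3²⁻]/Ksp = (9.72×10^-3)(2.566×10^-4) / 3.715×10^-7 = 6.71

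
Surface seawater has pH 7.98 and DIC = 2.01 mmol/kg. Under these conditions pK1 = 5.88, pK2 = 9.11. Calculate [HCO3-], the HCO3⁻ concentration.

α₁ = 1 / (1 + [H⁺]/K1 + K2/[H⁺]) = 1 / (1 + 10^-2.10 + 10^-1.13)
   = 1 / (1 + 0.0079433 + 0.074131) = 1/1.0821 = 0.9242
[HCO3⁻] = α₁ × DIC = 0.9242 × 2.01 = 1.86 mmol/kg

[HCO3⁻] = 1.86 mmol/kg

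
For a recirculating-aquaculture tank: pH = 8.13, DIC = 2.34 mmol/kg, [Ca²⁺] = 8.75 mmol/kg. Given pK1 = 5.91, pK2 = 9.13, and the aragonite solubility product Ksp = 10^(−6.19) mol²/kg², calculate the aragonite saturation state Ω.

α₂ = 1 / (1 + [H⁺]/K2 + [H⁺]²/(K1K2)) = 1 / (1 + 10^+1.00 + 10^-1.22)
   = 1 / (1 + 10.000 + 0.060256) = 1/11.060 = 0.09041
[CO3²⁻] = α₂ × DIC = 0.09041 × 2.34 = 0.2116 mmol/kg
Ksp = 10^(−6.19) = 6.457×10^-7
Ω = [Ca²⁺][CO3²⁻]/Ksp = (8.75×10^-3)(2.116×10^-4) / 6.457×10^-7 = 2.87

Ω = 2.87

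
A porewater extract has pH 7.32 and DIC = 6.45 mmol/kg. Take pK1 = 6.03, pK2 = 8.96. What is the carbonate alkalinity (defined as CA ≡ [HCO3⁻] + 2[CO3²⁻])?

CA = [HCO3⁻] + 2[CO3²⁻] = (α₁ + 2α₂)·DIC
At pH 7.32: [H⁺]/K1 = 10^-1.29 = 0.051286, K2/[H⁺] = 10^-1.64 = 0.022909
α₁ = 1/(1 + 0.051286 + 0.022909) = 1/1.0742 = 0.9309; α₂ = α₁·K2/[H⁺] = 0.02133
α₁ + 2α₂ = 0.9736
CA = 0.9736 × 6.45 = 6.28 mmol/kg

CA = 6.28 mmol/kg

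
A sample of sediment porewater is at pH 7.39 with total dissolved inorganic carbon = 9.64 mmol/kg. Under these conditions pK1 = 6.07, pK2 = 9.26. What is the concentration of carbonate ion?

α₂ = 1 / (1 + [H⁺]/K2 + [H⁺]²/(K1K2)) = 1 / (1 + 10^+1.87 + 10^+0.55)
   = 1 / (1 + 74.131 + 3.5481) = 1/78.679 = 0.01271
[CO3²⁻] = α₂ × DIC = 0.01271 × 9.64 = 0.123 mmol/kg

[CO3²⁻] = 0.123 mmol/kg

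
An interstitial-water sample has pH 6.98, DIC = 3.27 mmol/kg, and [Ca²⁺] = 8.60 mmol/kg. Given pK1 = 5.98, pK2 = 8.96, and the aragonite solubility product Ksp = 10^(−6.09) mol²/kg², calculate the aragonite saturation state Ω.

Ω = 0.326

α₂ = 1 / (1 + [H⁺]/K2 + [H⁺]²/(K1K2)) = 1 / (1 + 10^+1.98 + 10^+0.98)
   = 1 / (1 + 95.499 + 9.5499) = 1/106.05 = 0.009430
[CO3²⁻] = α₂ × DIC = 0.009430 × 3.27 = 0.03083 mmol/kg
Ksp = 10^(−6.09) = 8.128×10^-7
Ω = [Ca²⁺][CO3²⁻]/Ksp = (8.60×10^-3)(3.083×10^-5) / 8.128×10^-7 = 0.326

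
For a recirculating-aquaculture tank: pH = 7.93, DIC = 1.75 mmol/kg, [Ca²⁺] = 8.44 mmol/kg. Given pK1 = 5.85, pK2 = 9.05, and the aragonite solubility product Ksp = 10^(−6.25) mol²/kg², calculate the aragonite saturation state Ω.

α₂ = 1 / (1 + [H⁺]/K2 + [H⁺]²/(K1K2)) = 1 / (1 + 10^+1.12 + 10^-0.96)
   = 1 / (1 + 13.183 + 0.10965) = 1/14.292 = 0.06997
[CO3²⁻] = α₂ × DIC = 0.06997 × 1.75 = 0.1224 mmol/kg
Ksp = 10^(−6.25) = 5.623×10^-7
Ω = [Ca²⁺][CO3²⁻]/Ksp = (8.44×10^-3)(1.224×10^-4) / 5.623×10^-7 = 1.84

Ω = 1.84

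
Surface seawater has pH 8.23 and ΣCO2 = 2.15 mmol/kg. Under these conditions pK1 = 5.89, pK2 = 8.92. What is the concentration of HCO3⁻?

α₁ = 1 / (1 + [H⁺]/K1 + K2/[H⁺]) = 1 / (1 + 10^-2.34 + 10^-0.69)
   = 1 / (1 + 0.0045709 + 0.20417) = 1/1.2087 = 0.8273
[HCO3⁻] = α₁ × DIC = 0.8273 × 2.15 = 1.78 mmol/kg

[HCO3⁻] = 1.78 mmol/kg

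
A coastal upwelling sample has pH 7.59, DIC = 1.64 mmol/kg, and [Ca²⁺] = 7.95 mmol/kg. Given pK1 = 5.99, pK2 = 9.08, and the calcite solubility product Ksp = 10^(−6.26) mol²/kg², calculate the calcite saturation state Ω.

α₂ = 1 / (1 + [H⁺]/K2 + [H⁺]²/(K1K2)) = 1 / (1 + 10^+1.49 + 10^-0.11)
   = 1 / (1 + 30.903 + 0.77625) = 1/32.679 = 0.03060
[CO3²⁻] = α₂ × DIC = 0.03060 × 1.64 = 0.05018 mmol/kg
Ksp = 10^(−6.26) = 5.495×10^-7
Ω = [Ca²⁺][CO3²⁻]/Ksp = (7.95×10^-3)(5.018×10^-5) / 5.495×10^-7 = 0.726

Ω = 0.726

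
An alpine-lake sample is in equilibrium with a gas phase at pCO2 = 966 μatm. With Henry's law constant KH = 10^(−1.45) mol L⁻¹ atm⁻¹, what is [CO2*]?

KH = 10^(−1.45) = 3.548×10^-2 mol L⁻¹ atm⁻¹
[CO2*] = KH · pCO2 = 3.548×10^-2 × 966×10^-6 atm = 3.43×10^-5 mol/L

[CO2*] = 34.3 μmol/L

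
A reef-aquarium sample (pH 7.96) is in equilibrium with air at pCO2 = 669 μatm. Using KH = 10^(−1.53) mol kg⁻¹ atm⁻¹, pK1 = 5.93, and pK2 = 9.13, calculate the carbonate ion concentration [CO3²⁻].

[CO3²⁻] = 0.143 mmol/kg

[CO2*] = KH · pCO2 = 10^(−1.53) × 669×10^-6 = 1.974×10^-5 mol/kg
α₀ = 1/(1 + K1/[H⁺] + K1K2/[H⁺]²) = 1/(1 + 10^+2.03 + 10^+0.86) = 0.008666
DIC = [CO2*]/α₀ = 1.974×10^-5 / 0.008666 = 2.278 mmol/kg
[CO3²⁻] = α₂·DIC; α₂ = 0.06278, so [CO3²⁻] = 0.06278 × 2.278 = 0.143 mmol/kg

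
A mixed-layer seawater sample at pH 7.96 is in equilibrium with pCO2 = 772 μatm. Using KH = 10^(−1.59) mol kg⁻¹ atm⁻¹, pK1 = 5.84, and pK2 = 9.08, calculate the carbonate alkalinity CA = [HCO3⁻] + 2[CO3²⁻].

CA = 3.01 mmol/kg

[CO2*] = KH · pCO2 = 10^(−1.59) × 772×10^-6 = 1.984×10^-5 mol/kg
α₀ = 1/(1 + K1/[H⁺] + K1K2/[H⁺]²) = 1/(1 + 10^+2.12 + 10^+1.00) = 0.007002
DIC = [CO2*]/α₀ = 1.984×10^-5 / 0.007002 = 2.834 mmol/kg
CA = (α₁ + 2α₂)·DIC = (0.9230 + 2×0.07002) × 2.834 = 3.01 mmol/kg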